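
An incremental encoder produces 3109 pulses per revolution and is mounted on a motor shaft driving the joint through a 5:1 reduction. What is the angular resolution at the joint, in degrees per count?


counts per rev = 3109
effective counts at joint = 3109 * 5 = 15545
resolution = 360 / 15545
= 0.0232 deg/count


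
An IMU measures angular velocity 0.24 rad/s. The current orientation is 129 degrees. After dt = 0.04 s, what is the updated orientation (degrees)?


delta_theta = w * dt = 0.24 * 0.04 = 0.0096 rad
= 0.55 deg
theta_new = 129 + 0.55 = 129.55 deg


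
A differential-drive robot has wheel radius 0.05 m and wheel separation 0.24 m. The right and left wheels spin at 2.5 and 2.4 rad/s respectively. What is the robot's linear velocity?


vR = r*wR = 0.05*2.5 = 0.125 m/s
vL = r*wL = 0.05*2.4 = 0.12 m/s
v = (vR+vL)/2 = 0.1225 m/s
omega = (vR-vL)/L = 0.0208 rad/s
linear velocity = 0.1225 m/s


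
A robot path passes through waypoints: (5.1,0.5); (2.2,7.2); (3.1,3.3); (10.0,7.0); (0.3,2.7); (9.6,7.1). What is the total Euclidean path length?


Segment lengths:
  seg1 = sqrt((-2.9)^2 + (6.7)^2) = 7.3007
  seg2 = sqrt((0.9)^2 + (-3.9)^2) = 4.0025
  seg3 = sqrt((6.9)^2 + (3.7)^2) = 7.8294
  seg4 = sqrt((-9.7)^2 + (-4.3)^2) = 10.6104
  seg5 = sqrt((9.3)^2 + (4.4)^2) = 10.2883
Total = 40.0313


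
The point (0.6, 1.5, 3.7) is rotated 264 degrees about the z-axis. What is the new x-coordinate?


Rotation about z-axis: x' = x*cos(theta) - y*sin(theta)
= 0.6 * -0.1045 - 1.5 * -0.9945
= 1.4291


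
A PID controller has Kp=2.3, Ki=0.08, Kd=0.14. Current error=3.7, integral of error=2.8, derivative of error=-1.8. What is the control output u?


u = Kp*e + Ki*int(e) + Kd*de/dt
= 2.3*3.7 + 0.08*2.8 + 0.14*(-1.8)
= 8.51 + 0.224 + -0.252
= 8.482


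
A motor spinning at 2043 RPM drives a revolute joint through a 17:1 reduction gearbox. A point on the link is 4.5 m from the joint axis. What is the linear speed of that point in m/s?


omega_motor = 2043 * 2*pi/60 = 213.9425 rad/s
omega_joint = omega_motor / 17 = 12.5849 rad/s
v = omega_joint * r = 12.5849 * 4.5
= 56.6318 m/s


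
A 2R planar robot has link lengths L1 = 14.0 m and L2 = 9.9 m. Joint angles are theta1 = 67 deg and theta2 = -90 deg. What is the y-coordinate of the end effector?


Convert angles to radians: theta1 = 1.1694, theta2 = -1.5708
y = L1*sin(theta1) + L2*sin(theta1+theta2)
y = 12.8871 + -3.8682
y = 9.0188


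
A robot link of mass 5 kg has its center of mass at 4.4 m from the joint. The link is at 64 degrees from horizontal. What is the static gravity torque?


tau = m*g*L*cos(angle)
= 5 * 9.81 * 4.4 * cos(64 deg)
= 5 * 9.81 * 4.4 * 0.4384
= 94.6093 Nm


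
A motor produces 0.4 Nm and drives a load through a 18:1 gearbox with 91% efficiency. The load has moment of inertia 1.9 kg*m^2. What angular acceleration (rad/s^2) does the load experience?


tau_out = tau_motor * N * eta
= 0.4 * 18 * 0.91 = 6.552 Nm
alpha = tau_out / I = 6.552 / 1.9
= 3.4484 rad/s^2


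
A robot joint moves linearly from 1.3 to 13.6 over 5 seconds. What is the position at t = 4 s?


s = t/T = 4/5 = 0.8
p(t) = p0 + (pf-p0)*s
= 1.3 + (13.6 - 1.3) * 0.8
= 11.14


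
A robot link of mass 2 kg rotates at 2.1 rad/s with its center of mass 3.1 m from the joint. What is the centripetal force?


F = m * omega^2 * r
= 2 * 2.1^2 * 3.1
= 2 * 4.41 * 3.1
= 27.342 N


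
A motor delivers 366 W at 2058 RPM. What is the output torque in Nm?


omega = 2058 * 2*pi/60 = 215.5133 rad/s
tau = P / omega = 366 / 215.5133
= 1.6983 Nm


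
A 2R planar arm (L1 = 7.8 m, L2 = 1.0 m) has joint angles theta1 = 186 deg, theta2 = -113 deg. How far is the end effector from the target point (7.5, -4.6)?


End effector via forward kinematics:
x = L1*cos(t1) + L2*cos(t1+t2) = -7.4649
y = L1*sin(t1) + L2*sin(t1+t2) = 0.141
Distance to target:
d = sqrt((7.5 - -7.4649)^2 + (-4.6 - 0.141)^2)
= sqrt(223.9482 + 22.4769)
= 15.6979 m


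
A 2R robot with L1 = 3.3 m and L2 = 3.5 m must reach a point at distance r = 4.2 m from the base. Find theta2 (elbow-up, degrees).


cos(theta2) = (r^2 - L1^2 - L2^2) / (2*L1*L2)
cos(theta2) = (17.64 - 10.89 - 12.25) / 23.1
cos(theta2) = -0.238095
theta2 = 103.7741 degrees


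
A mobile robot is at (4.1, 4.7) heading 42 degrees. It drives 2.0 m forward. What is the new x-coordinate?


x_new = x0 + d*cos(theta)
= 4.1 + 2.0*cos(42)
= 4.1 + 1.4863
= 5.5863


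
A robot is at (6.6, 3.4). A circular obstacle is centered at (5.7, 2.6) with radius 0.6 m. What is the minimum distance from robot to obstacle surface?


center_dist = sqrt((6.6-5.7)^2 + (3.4-2.6)^2)
= sqrt(0.81 + 0.64)
= 1.2042
min_dist = center_dist - radius = 1.2042 - 0.6 = 0.6042 m


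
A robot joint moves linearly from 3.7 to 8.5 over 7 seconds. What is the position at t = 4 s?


s = t/T = 4/7 = 0.5714
p(t) = p0 + (pf-p0)*s
= 3.7 + (8.5 - 3.7) * 0.5714
= 6.4429


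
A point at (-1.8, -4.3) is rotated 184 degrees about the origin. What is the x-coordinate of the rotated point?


x' = x*cos(theta) - y*sin(theta)
cos(184 deg) = -0.9976, sin(184 deg) = -0.0698
x' = -1.8 * -0.9976 - -4.3 * -0.0698
= 1.7956 - 0.3
= 1.4957


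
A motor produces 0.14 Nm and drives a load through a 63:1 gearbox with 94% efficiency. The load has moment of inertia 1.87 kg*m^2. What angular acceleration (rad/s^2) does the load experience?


tau_out = tau_motor * N * eta
= 0.14 * 63 * 0.94 = 8.2908 Nm
alpha = tau_out / I = 8.2908 / 1.87
= 4.4336 rad/s^2


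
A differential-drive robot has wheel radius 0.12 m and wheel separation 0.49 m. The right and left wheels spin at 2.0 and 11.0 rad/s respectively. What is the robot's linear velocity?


vR = r*wR = 0.12*2.0 = 0.24 m/s
vL = r*wL = 0.12*11.0 = 1.32 m/s
v = (vR+vL)/2 = 0.78 m/s
omega = (vR-vL)/L = -2.2041 rad/s
linear velocity = 0.78 m/s


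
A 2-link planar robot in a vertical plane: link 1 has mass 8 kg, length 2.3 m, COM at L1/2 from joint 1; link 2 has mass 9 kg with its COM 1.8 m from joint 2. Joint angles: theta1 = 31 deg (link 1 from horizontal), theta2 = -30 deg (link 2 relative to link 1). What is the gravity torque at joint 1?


Horizontal distance from joint 1 to link-1 COM:
  x_c1 = (L1/2)*cos(t1) = 1.15 * 0.8572 = 0.9857 m
Horizontal distance from joint 1 to link-2 COM:
  x_c2 = L1*cos(t1) + Lc2*cos(t1+t2)
       = 2.3*0.8572 + 1.8*0.9998 = 3.7712 m
tau1 = m1*g*x_c1 + m2*g*x_c2
     = 8*9.81*0.9857 + 9*9.81*3.7712
     = 77.3611 + 332.9602
     = 410.3213 Nm


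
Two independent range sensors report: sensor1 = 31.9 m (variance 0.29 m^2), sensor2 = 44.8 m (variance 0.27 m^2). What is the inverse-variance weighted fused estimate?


w1 = (1/var1) / (1/var1 + 1/var2)
   = 3.4483 / (3.4483 + 3.7037) = 0.4821
w2 = 1 - w1 = 0.5179
fused = w1*s1 + w2*s2 = 15.3804 + 23.2
= 38.5804 m


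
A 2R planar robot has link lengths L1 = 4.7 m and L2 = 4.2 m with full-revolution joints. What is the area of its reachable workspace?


r_max = L1 + L2 = 8.9 m
r_min = |L1 - L2| = 0.5 m
Area = pi*(r_max^2 - r_min^2)
= pi*(79.21 - 0.25)
= pi * 78.96
= 248.0602 m^2


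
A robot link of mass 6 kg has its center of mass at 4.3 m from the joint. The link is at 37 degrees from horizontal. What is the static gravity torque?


tau = m*g*L*cos(angle)
= 6 * 9.81 * 4.3 * cos(37 deg)
= 6 * 9.81 * 4.3 * 0.7986
= 202.1331 Nm


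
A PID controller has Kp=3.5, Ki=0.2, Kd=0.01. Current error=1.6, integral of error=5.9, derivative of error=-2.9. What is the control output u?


u = Kp*e + Ki*int(e) + Kd*de/dt
= 3.5*1.6 + 0.2*5.9 + 0.01*(-2.9)
= 5.6 + 1.18 + -0.029
= 6.751


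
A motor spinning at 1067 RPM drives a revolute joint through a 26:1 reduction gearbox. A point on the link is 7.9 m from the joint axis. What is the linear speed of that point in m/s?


omega_motor = 1067 * 2*pi/60 = 111.736 rad/s
omega_joint = omega_motor / 26 = 4.2975 rad/s
v = omega_joint * r = 4.2975 * 7.9
= 33.9505 m/s


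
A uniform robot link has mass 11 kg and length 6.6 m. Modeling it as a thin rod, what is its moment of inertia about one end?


I = (1/3) * m * L^2
= (1/3) * 11 * 6.6^2
= 0.333333 * 11 * 43.56
= 159.72 kg*m^2


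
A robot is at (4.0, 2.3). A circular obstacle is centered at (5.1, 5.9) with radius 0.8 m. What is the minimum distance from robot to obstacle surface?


center_dist = sqrt((4.0-5.1)^2 + (2.3-5.9)^2)
= sqrt(1.21 + 12.96)
= 3.7643
min_dist = center_dist - radius = 3.7643 - 0.8 = 2.9643 m


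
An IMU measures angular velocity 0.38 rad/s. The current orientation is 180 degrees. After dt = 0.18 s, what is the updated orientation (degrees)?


delta_theta = w * dt = 0.38 * 0.18 = 0.0684 rad
= 3.919 deg
theta_new = 180 + 3.919 = 183.919 deg


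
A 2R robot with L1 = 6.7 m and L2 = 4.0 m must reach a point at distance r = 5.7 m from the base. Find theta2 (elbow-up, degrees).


cos(theta2) = (r^2 - L1^2 - L2^2) / (2*L1*L2)
cos(theta2) = (32.49 - 44.89 - 16.0) / 53.6
cos(theta2) = -0.529851
theta2 = 121.9954 degrees


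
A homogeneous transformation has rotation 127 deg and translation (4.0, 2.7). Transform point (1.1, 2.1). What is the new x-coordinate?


x' = cos(theta)*px - sin(theta)*py + tx
= -0.6018*1.1 - 0.7986*2.1 + 4.0
= 1.6609


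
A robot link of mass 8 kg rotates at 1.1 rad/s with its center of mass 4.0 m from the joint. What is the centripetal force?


F = m * omega^2 * r
= 8 * 1.1^2 * 4.0
= 8 * 1.21 * 4.0
= 38.72 N


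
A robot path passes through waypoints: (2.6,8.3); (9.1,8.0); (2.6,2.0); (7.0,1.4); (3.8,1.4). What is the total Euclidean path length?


Segment lengths:
  seg1 = sqrt((6.5)^2 + (-0.3)^2) = 6.5069
  seg2 = sqrt((-6.5)^2 + (-6.0)^2) = 8.8459
  seg3 = sqrt((4.4)^2 + (-0.6)^2) = 4.4407
  seg4 = sqrt((-3.2)^2 + (0.0)^2) = 3.2
Total = 22.9935


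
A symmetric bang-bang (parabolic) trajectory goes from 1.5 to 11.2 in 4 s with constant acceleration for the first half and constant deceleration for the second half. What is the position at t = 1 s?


Symmetric rest-to-rest: each phase covers (pf-p0)/2 in time T/2. 0.5*a*(T/2)^2 = (pf-p0)/2 => a = 4*(pf-p0)/T^2
a = 4*(11.2-1.5)/4^2 = 2.425
t = 1 is in the acceleration phase (t <= T/2).
p = p0 + 0.5*a*t^2 = 1.5 + 0.5*2.425*1^2
= 2.7125


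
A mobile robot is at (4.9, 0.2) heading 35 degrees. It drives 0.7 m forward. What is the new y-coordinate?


y_new = y0 + d*sin(theta)
= 0.2 + 0.7*sin(35)
= 0.2 + 0.4015
= 0.6015


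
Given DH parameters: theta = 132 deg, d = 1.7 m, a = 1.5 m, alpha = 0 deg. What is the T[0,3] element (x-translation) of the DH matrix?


T[0,3] = a * cos(theta)
= 1.5 * cos(132 deg)
= 1.5 * -0.6691
= -1.0037


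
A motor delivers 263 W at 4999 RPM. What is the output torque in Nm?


omega = 4999 * 2*pi/60 = 523.4941 rad/s
tau = P / omega = 263 / 523.4941
= 0.5024 Nm


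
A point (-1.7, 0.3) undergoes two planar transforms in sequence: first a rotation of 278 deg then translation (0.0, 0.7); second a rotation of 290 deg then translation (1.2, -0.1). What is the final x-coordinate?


After transform 1:
x1 = cos(278)*-1.7 - sin(278)*0.3 + 0.0 = 0.0605
y1 = sin(278)*-1.7 + cos(278)*0.3 + 0.7 = 2.4252
After transform 2:
x2 = cos(290)*0.0605 - sin(290)*2.4252 + 1.2
= 3.4996


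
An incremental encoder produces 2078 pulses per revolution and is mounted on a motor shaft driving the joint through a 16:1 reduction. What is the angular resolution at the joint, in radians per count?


counts per rev = 2078
effective counts at joint = 2078 * 16 = 33248
resolution = 2*pi / 33248
= 1.8898e-04 rad/count


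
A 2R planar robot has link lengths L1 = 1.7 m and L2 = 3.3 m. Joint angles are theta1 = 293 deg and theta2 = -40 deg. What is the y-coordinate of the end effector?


Convert angles to radians: theta1 = 5.1138, theta2 = -0.6981
y = L1*sin(theta1) + L2*sin(theta1+theta2)
y = -1.5649 + -3.1558
y = -4.7207


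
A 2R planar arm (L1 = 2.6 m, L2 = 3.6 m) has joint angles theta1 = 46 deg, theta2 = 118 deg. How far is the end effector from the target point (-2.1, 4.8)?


End effector via forward kinematics:
x = L1*cos(t1) + L2*cos(t1+t2) = -1.6544
y = L1*sin(t1) + L2*sin(t1+t2) = 2.8626
Distance to target:
d = sqrt((-2.1 - -1.6544)^2 + (4.8 - 2.8626)^2)
= sqrt(0.1985 + 3.7536)
= 1.988 m


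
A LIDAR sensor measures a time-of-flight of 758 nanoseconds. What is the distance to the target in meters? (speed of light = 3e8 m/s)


tof = 758 ns = 7.58e-07 s
dist = c * tof / 2
= 3e8 * 7.58e-07 / 2
= 113.7 m


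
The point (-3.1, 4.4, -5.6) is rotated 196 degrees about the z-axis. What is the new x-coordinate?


Rotation about z-axis: x' = x*cos(theta) - y*sin(theta)
= -3.1 * -0.9613 - 4.4 * -0.2756
= 4.1927


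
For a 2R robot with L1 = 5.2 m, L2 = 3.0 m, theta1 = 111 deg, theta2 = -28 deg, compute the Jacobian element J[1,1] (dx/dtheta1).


J[1,1] = -L1*sin(t1) - L2*sin(t1+t2)
= -5.2*sin(111) - 3.0*sin(83)
= -7.8323


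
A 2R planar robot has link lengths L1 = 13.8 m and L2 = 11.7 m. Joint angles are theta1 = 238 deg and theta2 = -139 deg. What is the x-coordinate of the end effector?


Convert angles to radians: theta1 = 4.1539, theta2 = -2.426
x = L1*cos(theta1) + L2*cos(theta1+theta2)
x = -7.3129 + -1.8303
x = -9.1432


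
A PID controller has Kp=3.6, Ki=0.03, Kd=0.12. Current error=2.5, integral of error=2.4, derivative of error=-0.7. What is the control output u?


u = Kp*e + Ki*int(e) + Kd*de/dt
= 3.6*2.5 + 0.03*2.4 + 0.12*(-0.7)
= 9.0 + 0.072 + -0.084
= 8.988


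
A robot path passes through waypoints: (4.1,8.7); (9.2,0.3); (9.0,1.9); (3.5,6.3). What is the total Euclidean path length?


Segment lengths:
  seg1 = sqrt((5.1)^2 + (-8.4)^2) = 9.827
  seg2 = sqrt((-0.2)^2 + (1.6)^2) = 1.6125
  seg3 = sqrt((-5.5)^2 + (4.4)^2) = 7.0434
Total = 18.4829


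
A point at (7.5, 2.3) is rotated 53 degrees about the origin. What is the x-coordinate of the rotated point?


x' = x*cos(theta) - y*sin(theta)
cos(53 deg) = 0.6018, sin(53 deg) = 0.7986
x' = 7.5 * 0.6018 - 2.3 * 0.7986
= 4.5136 - 1.8369
= 2.6768


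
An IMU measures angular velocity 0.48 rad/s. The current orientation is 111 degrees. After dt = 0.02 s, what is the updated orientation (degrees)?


delta_theta = w * dt = 0.48 * 0.02 = 0.0096 rad
= 0.55 deg
theta_new = 111 + 0.55 = 111.55 deg


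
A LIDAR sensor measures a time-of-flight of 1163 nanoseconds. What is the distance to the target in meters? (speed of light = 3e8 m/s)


tof = 1163 ns = 1.163e-06 s
dist = c * tof / 2
= 3e8 * 1.163e-06 / 2
= 174.45 m


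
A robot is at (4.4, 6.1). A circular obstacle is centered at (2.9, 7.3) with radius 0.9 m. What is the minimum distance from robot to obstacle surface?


center_dist = sqrt((4.4-2.9)^2 + (6.1-7.3)^2)
= sqrt(2.25 + 1.44)
= 1.9209
min_dist = center_dist - radius = 1.9209 - 0.9 = 1.0209 m


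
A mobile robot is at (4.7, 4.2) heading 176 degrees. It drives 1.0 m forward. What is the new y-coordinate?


y_new = y0 + d*sin(theta)
= 4.2 + 1.0*sin(176)
= 4.2 + 0.0698
= 4.2698


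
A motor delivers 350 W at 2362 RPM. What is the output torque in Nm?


omega = 2362 * 2*pi/60 = 247.3481 rad/s
tau = P / omega = 350 / 247.3481
= 1.415 Nm


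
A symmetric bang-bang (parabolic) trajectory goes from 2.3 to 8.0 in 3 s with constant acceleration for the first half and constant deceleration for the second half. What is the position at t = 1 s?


Symmetric rest-to-rest: each phase covers (pf-p0)/2 in time T/2. 0.5*a*(T/2)^2 = (pf-p0)/2 => a = 4*(pf-p0)/T^2
a = 4*(8.0-2.3)/3^2 = 2.5333
t = 1 is in the acceleration phase (t <= T/2).
p = p0 + 0.5*a*t^2 = 2.3 + 0.5*2.5333*1^2
= 3.5667


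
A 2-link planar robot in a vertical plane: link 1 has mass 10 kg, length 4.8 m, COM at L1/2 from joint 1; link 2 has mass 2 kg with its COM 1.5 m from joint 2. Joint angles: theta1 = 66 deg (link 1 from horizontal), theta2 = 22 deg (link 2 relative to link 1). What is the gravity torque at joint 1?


Horizontal distance from joint 1 to link-1 COM:
  x_c1 = (L1/2)*cos(t1) = 2.4 * 0.4067 = 0.9762 m
Horizontal distance from joint 1 to link-2 COM:
  x_c2 = L1*cos(t1) + Lc2*cos(t1+t2)
       = 4.8*0.4067 + 1.5*0.0349 = 2.0047 m
tau1 = m1*g*x_c1 + m2*g*x_c2
     = 10*9.81*0.9762 + 2*9.81*2.0047
     = 95.7621 + 39.3319
     = 135.094 Nm


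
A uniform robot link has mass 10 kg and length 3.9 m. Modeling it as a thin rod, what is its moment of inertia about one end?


I = (1/3) * m * L^2
= (1/3) * 10 * 3.9^2
= 0.333333 * 10 * 15.21
= 50.7 kg*m^2


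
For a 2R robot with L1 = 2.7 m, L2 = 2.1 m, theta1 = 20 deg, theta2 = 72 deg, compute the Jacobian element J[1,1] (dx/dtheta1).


J[1,1] = -L1*sin(t1) - L2*sin(t1+t2)
= -2.7*sin(20) - 2.1*sin(92)
= -3.0222


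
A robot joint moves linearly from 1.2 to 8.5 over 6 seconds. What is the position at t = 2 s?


s = t/T = 2/6 = 0.3333
p(t) = p0 + (pf-p0)*s
= 1.2 + (8.5 - 1.2) * 0.3333
= 3.6333


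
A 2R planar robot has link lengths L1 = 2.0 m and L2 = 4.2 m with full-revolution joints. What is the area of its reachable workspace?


r_max = L1 + L2 = 6.2 m
r_min = |L1 - L2| = 2.2 m
Area = pi*(r_max^2 - r_min^2)
= pi*(38.44 - 4.84)
= pi * 33.6
= 105.5575 m^2


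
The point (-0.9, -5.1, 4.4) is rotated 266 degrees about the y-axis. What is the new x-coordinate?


Rotation about y-axis: x' = x*cos(theta) + z*sin(theta)
= -0.9 * -0.0698 + 4.4 * -0.9976
= -4.3265


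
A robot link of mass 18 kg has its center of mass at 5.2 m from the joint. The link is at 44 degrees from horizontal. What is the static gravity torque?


tau = m*g*L*cos(angle)
= 18 * 9.81 * 5.2 * cos(44 deg)
= 18 * 9.81 * 5.2 * 0.7193
= 660.5093 Nm


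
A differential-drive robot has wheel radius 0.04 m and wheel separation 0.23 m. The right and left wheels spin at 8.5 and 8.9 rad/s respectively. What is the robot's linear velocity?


vR = r*wR = 0.04*8.5 = 0.34 m/s
vL = r*wL = 0.04*8.9 = 0.356 m/s
v = (vR+vL)/2 = 0.348 m/s
omega = (vR-vL)/L = -0.0696 rad/s
linear velocity = 0.348 m/s


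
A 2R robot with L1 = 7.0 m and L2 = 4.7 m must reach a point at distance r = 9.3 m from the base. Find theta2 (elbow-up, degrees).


cos(theta2) = (r^2 - L1^2 - L2^2) / (2*L1*L2)
cos(theta2) = (86.49 - 49.0 - 22.09) / 65.8
cos(theta2) = 0.234043
theta2 = 76.4648 degrees


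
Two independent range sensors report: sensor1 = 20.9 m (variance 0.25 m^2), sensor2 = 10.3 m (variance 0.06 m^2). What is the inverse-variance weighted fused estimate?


w1 = (1/var1) / (1/var1 + 1/var2)
   = 4.0 / (4.0 + 16.6667) = 0.1935
w2 = 1 - w1 = 0.8065
fused = w1*s1 + w2*s2 = 4.0452 + 8.3065
= 12.3516 m


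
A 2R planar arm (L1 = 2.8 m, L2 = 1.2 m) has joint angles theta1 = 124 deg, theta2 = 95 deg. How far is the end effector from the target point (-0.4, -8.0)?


End effector via forward kinematics:
x = L1*cos(t1) + L2*cos(t1+t2) = -2.4983
y = L1*sin(t1) + L2*sin(t1+t2) = 1.5661
Distance to target:
d = sqrt((-0.4 - -2.4983)^2 + (-8.0 - 1.5661)^2)
= sqrt(4.4029 + 91.5107)
= 9.7935 m


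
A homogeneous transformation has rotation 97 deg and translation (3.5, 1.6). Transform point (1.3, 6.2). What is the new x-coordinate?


x' = cos(theta)*px - sin(theta)*py + tx
= -0.1219*1.3 - 0.9925*6.2 + 3.5
= -2.8122


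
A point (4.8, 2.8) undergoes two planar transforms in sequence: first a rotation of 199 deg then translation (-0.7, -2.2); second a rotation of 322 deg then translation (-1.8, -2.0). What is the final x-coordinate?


After transform 1:
x1 = cos(199)*4.8 - sin(199)*2.8 + -0.7 = -4.3269
y1 = sin(199)*4.8 + cos(199)*2.8 + -2.2 = -6.4102
After transform 2:
x2 = cos(322)*-4.3269 - sin(322)*-6.4102 + -1.8
= -9.1561


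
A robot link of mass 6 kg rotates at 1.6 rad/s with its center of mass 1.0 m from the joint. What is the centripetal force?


F = m * omega^2 * r
= 6 * 1.6^2 * 1.0
= 6 * 2.56 * 1.0
= 15.36 N


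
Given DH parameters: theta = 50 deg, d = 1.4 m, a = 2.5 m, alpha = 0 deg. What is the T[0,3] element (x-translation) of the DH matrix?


T[0,3] = a * cos(theta)
= 2.5 * cos(50 deg)
= 2.5 * 0.6428
= 1.607


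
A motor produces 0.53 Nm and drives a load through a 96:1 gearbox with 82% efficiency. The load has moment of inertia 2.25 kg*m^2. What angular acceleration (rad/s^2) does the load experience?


tau_out = tau_motor * N * eta
= 0.53 * 96 * 0.82 = 41.7216 Nm
alpha = tau_out / I = 41.7216 / 2.25
= 18.5429 rad/s^2


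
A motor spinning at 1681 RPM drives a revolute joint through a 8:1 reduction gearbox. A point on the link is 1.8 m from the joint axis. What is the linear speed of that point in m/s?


omega_motor = 1681 * 2*pi/60 = 176.0339 rad/s
omega_joint = omega_motor / 8 = 22.0042 rad/s
v = omega_joint * r = 22.0042 * 1.8
= 39.6076 m/s


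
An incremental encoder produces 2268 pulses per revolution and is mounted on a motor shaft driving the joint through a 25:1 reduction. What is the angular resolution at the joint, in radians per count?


counts per rev = 2268
effective counts at joint = 2268 * 25 = 56700
resolution = 2*pi / 56700
= 1.1081e-04 rad/count


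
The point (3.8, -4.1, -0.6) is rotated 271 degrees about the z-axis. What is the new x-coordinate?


Rotation about z-axis: x' = x*cos(theta) - y*sin(theta)
= 3.8 * 0.0175 - -4.1 * -0.9998
= -4.0331


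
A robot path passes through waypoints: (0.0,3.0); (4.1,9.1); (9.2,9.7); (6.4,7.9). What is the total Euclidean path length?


Segment lengths:
  seg1 = sqrt((4.1)^2 + (6.1)^2) = 7.3498
  seg2 = sqrt((5.1)^2 + (0.6)^2) = 5.1352
  seg3 = sqrt((-2.8)^2 + (-1.8)^2) = 3.3287
Total = 15.8137


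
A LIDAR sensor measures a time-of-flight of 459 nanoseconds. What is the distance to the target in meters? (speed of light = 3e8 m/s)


tof = 459 ns = 4.59e-07 s
dist = c * tof / 2
= 3e8 * 4.59e-07 / 2
= 68.85 m


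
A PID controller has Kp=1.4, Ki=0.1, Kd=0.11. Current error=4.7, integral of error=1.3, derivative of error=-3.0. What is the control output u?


u = Kp*e + Ki*int(e) + Kd*de/dt
= 1.4*4.7 + 0.1*1.3 + 0.11*(-3.0)
= 6.58 + 0.13 + -0.33
= 6.38


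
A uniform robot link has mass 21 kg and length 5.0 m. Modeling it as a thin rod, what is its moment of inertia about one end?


I = (1/3) * m * L^2
= (1/3) * 21 * 5.0^2
= 0.333333 * 21 * 25.0
= 175.0 kg*m^2


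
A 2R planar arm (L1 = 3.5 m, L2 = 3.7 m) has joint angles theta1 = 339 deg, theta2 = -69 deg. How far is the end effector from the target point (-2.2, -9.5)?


End effector via forward kinematics:
x = L1*cos(t1) + L2*cos(t1+t2) = 3.2675
y = L1*sin(t1) + L2*sin(t1+t2) = -4.9543
Distance to target:
d = sqrt((-2.2 - 3.2675)^2 + (-9.5 - -4.9543)^2)
= sqrt(29.8939 + 20.6635)
= 7.1104 m


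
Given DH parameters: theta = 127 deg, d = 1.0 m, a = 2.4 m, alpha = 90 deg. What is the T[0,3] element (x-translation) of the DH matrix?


T[0,3] = a * cos(theta)
= 2.4 * cos(127 deg)
= 2.4 * -0.6018
= -1.4444


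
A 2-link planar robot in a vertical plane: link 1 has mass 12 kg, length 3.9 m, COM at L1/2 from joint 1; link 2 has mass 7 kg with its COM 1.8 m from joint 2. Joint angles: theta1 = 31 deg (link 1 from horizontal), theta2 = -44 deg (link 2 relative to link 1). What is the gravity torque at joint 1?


Horizontal distance from joint 1 to link-1 COM:
  x_c1 = (L1/2)*cos(t1) = 1.95 * 0.8572 = 1.6715 m
Horizontal distance from joint 1 to link-2 COM:
  x_c2 = L1*cos(t1) + Lc2*cos(t1+t2)
       = 3.9*0.8572 + 1.8*0.9744 = 5.0968 m
tau1 = m1*g*x_c1 + m2*g*x_c2
     = 12*9.81*1.6715 + 7*9.81*5.0968
     = 196.7662 + 349.9985
     = 546.7647 Nm


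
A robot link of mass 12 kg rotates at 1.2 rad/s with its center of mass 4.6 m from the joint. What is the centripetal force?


F = m * omega^2 * r
= 12 * 1.2^2 * 4.6
= 12 * 1.44 * 4.6
= 79.488 N


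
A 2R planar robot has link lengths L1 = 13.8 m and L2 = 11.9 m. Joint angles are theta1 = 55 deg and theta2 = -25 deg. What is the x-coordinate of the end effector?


Convert angles to radians: theta1 = 0.9599, theta2 = -0.4363
x = L1*cos(theta1) + L2*cos(theta1+theta2)
x = 7.9154 + 10.3057
x = 18.2211


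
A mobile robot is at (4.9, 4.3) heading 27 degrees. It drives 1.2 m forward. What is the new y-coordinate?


y_new = y0 + d*sin(theta)
= 4.3 + 1.2*sin(27)
= 4.3 + 0.5448
= 4.8448


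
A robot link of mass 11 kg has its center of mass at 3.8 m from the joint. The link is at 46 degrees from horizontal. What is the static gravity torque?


tau = m*g*L*cos(angle)
= 11 * 9.81 * 3.8 * cos(46 deg)
= 11 * 9.81 * 3.8 * 0.6947
= 284.8502 Nm


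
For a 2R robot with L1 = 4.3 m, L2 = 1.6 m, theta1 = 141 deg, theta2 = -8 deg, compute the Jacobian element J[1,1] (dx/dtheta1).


J[1,1] = -L1*sin(t1) - L2*sin(t1+t2)
= -4.3*sin(141) - 1.6*sin(133)
= -3.8762


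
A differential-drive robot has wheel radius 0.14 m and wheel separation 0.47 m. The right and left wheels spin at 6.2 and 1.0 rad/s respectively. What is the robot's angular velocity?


vR = r*wR = 0.14*6.2 = 0.868 m/s
vL = r*wL = 0.14*1.0 = 0.14 m/s
v = (vR+vL)/2 = 0.504 m/s
omega = (vR-vL)/L = 1.5489 rad/s
angular velocity = 1.5489 rad/s


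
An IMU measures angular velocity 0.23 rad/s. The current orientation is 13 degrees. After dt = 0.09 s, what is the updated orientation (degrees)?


delta_theta = w * dt = 0.23 * 0.09 = 0.0207 rad
= 1.186 deg
theta_new = 13 + 1.186 = 14.186 deg


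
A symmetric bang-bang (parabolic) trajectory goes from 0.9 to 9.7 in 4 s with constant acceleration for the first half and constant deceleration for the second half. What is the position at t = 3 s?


Symmetric rest-to-rest: each phase covers (pf-p0)/2 in time T/2. 0.5*a*(T/2)^2 = (pf-p0)/2 => a = 4*(pf-p0)/T^2
a = 4*(9.7-0.9)/4^2 = 2.2
t = 3 is in the deceleration phase (t > T/2).
p = pf - 0.5*a*(T-t)^2 = 9.7 - 0.5*2.2*1^2
= 8.6


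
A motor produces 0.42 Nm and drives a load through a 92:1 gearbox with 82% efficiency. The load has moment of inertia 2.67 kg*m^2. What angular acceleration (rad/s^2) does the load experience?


tau_out = tau_motor * N * eta
= 0.42 * 92 * 0.82 = 31.6848 Nm
alpha = tau_out / I = 31.6848 / 2.67
= 11.867 rad/s^2


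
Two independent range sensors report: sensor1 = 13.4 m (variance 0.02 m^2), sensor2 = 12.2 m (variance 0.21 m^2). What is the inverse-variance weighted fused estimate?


w1 = (1/var1) / (1/var1 + 1/var2)
   = 50.0 / (50.0 + 4.7619) = 0.913
w2 = 1 - w1 = 0.087
fused = w1*s1 + w2*s2 = 12.2348 + 1.0609
= 13.2957 m


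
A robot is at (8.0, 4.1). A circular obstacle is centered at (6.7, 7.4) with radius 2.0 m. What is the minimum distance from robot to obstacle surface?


center_dist = sqrt((8.0-6.7)^2 + (4.1-7.4)^2)
= sqrt(1.69 + 10.89)
= 3.5468
min_dist = center_dist - radius = 3.5468 - 2.0 = 1.5468 m


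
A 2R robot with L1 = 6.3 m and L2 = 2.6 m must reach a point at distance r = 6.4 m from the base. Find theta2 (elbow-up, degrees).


cos(theta2) = (r^2 - L1^2 - L2^2) / (2*L1*L2)
cos(theta2) = (40.96 - 39.69 - 6.76) / 32.76
cos(theta2) = -0.167582
theta2 = 99.6473 degrees


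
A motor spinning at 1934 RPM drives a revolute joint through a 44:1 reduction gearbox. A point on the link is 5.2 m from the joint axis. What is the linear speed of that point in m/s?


omega_motor = 1934 * 2*pi/60 = 202.528 rad/s
omega_joint = omega_motor / 44 = 4.6029 rad/s
v = omega_joint * r = 4.6029 * 5.2
= 23.9351 m/s


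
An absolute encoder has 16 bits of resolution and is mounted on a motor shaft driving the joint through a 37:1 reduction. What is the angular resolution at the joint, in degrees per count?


counts = 2^16 = 65536
effective counts at joint = 65536 * 37 = 2424832
resolution = 360 / 2424832
= 1.4846e-04 deg/count


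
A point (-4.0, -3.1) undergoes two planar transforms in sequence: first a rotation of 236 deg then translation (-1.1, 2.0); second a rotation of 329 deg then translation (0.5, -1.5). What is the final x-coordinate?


After transform 1:
x1 = cos(236)*-4.0 - sin(236)*-3.1 + -1.1 = -1.4332
y1 = sin(236)*-4.0 + cos(236)*-3.1 + 2.0 = 7.0496
After transform 2:
x2 = cos(329)*-1.4332 - sin(329)*7.0496 + 0.5
= 2.9023


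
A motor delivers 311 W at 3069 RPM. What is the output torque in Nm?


omega = 3069 * 2*pi/60 = 321.3849 rad/s
tau = P / omega = 311 / 321.3849
= 0.9677 Nm


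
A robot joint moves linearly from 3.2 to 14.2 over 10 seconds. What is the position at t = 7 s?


s = t/T = 7/10 = 0.7
p(t) = p0 + (pf-p0)*s
= 3.2 + (14.2 - 3.2) * 0.7
= 10.9


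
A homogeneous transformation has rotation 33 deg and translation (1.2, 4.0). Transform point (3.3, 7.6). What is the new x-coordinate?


x' = cos(theta)*px - sin(theta)*py + tx
= 0.8387*3.3 - 0.5446*7.6 + 1.2
= -0.1716


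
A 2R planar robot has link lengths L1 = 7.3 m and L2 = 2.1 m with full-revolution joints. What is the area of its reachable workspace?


r_max = L1 + L2 = 9.4 m
r_min = |L1 - L2| = 5.2 m
Area = pi*(r_max^2 - r_min^2)
= pi*(88.36 - 27.04)
= pi * 61.32
= 192.6425 m^2


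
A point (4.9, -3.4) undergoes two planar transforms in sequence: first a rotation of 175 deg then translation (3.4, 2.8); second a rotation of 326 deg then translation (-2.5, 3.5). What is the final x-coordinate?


After transform 1:
x1 = cos(175)*4.9 - sin(175)*-3.4 + 3.4 = -1.185
y1 = sin(175)*4.9 + cos(175)*-3.4 + 2.8 = 6.6141
After transform 2:
x2 = cos(326)*-1.185 - sin(326)*6.6141 + -2.5
= 0.2161


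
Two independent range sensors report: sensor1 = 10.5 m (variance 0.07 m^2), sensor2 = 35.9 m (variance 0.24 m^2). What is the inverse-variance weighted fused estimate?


w1 = (1/var1) / (1/var1 + 1/var2)
   = 14.2857 / (14.2857 + 4.1667) = 0.7742
w2 = 1 - w1 = 0.2258
fused = w1*s1 + w2*s2 = 8.129 + 8.1065
= 16.2355 m


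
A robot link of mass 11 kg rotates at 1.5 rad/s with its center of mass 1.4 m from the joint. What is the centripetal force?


F = m * omega^2 * r
= 11 * 1.5^2 * 1.4
= 11 * 2.25 * 1.4
= 34.65 N


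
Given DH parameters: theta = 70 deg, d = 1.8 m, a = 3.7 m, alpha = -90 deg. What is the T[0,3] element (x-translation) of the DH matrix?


T[0,3] = a * cos(theta)
= 3.7 * cos(70 deg)
= 3.7 * 0.342
= 1.2655


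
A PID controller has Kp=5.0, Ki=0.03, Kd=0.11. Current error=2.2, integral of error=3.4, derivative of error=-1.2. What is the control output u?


u = Kp*e + Ki*int(e) + Kd*de/dt
= 5.0*2.2 + 0.03*3.4 + 0.11*(-1.2)
= 11.0 + 0.102 + -0.132
= 10.97


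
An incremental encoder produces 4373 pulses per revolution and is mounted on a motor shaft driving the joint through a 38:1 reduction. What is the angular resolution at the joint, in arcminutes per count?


counts per rev = 4373
effective counts at joint = 4373 * 38 = 166174
resolution = 360*60 / 166174
= 0.13 arcmin/count


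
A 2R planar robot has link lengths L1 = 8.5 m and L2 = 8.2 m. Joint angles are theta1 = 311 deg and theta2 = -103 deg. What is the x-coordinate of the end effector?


Convert angles to radians: theta1 = 5.428, theta2 = -1.7977
x = L1*cos(theta1) + L2*cos(theta1+theta2)
x = 5.5765 + -7.2402
x = -1.6637


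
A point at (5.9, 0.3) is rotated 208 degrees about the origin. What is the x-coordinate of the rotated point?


x' = x*cos(theta) - y*sin(theta)
cos(208 deg) = -0.8829, sin(208 deg) = -0.4695
x' = 5.9 * -0.8829 - 0.3 * -0.4695
= -5.2094 - -0.1408
= -5.0685


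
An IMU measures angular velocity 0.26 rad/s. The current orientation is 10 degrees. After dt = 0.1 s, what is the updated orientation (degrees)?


delta_theta = w * dt = 0.26 * 0.1 = 0.026 rad
= 1.4897 deg
theta_new = 10 + 1.4897 = 11.4897 deg


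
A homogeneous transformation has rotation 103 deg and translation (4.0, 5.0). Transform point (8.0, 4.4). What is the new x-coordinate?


x' = cos(theta)*px - sin(theta)*py + tx
= -0.225*8.0 - 0.9744*4.4 + 4.0
= -2.0868


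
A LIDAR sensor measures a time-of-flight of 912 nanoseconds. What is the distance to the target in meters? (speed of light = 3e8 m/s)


tof = 912 ns = 9.12e-07 s
dist = c * tof / 2
= 3e8 * 9.12e-07 / 2
= 136.8 m


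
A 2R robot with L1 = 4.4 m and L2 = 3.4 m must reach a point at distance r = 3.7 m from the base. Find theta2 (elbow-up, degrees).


cos(theta2) = (r^2 - L1^2 - L2^2) / (2*L1*L2)
cos(theta2) = (13.69 - 19.36 - 11.56) / 29.92
cos(theta2) = -0.575869
theta2 = 125.1605 degrees


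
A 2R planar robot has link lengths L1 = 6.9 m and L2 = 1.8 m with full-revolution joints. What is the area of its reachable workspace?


r_max = L1 + L2 = 8.7 m
r_min = |L1 - L2| = 5.1 m
Area = pi*(r_max^2 - r_min^2)
= pi*(75.69 - 26.01)
= pi * 49.68
= 156.0743 m^2


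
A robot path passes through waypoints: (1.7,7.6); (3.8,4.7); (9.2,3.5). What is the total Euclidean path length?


Segment lengths:
  seg1 = sqrt((2.1)^2 + (-2.9)^2) = 3.5805
  seg2 = sqrt((5.4)^2 + (-1.2)^2) = 5.5317
Total = 9.1122


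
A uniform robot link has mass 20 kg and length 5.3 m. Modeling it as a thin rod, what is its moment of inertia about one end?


I = (1/3) * m * L^2
= (1/3) * 20 * 5.3^2
= 0.333333 * 20 * 28.09
= 187.2667 kg*m^2


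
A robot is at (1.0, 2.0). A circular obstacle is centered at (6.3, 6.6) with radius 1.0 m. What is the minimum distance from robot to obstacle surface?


center_dist = sqrt((1.0-6.3)^2 + (2.0-6.6)^2)
= sqrt(28.09 + 21.16)
= 7.0178
min_dist = center_dist - radius = 7.0178 - 1.0 = 6.0178 m


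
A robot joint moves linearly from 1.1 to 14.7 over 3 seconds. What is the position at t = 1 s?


s = t/T = 1/3 = 0.3333
p(t) = p0 + (pf-p0)*s
= 1.1 + (14.7 - 1.1) * 0.3333
= 5.6333


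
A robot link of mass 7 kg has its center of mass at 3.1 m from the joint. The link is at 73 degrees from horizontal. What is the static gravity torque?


tau = m*g*L*cos(angle)
= 7 * 9.81 * 3.1 * cos(73 deg)
= 7 * 9.81 * 3.1 * 0.2924
= 62.2392 Nm


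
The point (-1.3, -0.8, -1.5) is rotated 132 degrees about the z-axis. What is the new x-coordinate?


Rotation about z-axis: x' = x*cos(theta) - y*sin(theta)
= -1.3 * -0.6691 - -0.8 * 0.7431
= 1.4644


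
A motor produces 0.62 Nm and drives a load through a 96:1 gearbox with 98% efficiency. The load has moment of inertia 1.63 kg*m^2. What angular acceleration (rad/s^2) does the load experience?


tau_out = tau_motor * N * eta
= 0.62 * 96 * 0.98 = 58.3296 Nm
alpha = tau_out / I = 58.3296 / 1.63
= 35.785 rad/s^2


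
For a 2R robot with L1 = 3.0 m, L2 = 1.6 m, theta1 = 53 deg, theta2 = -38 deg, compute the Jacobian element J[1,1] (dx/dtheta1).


J[1,1] = -L1*sin(t1) - L2*sin(t1+t2)
= -3.0*sin(53) - 1.6*sin(15)
= -2.81


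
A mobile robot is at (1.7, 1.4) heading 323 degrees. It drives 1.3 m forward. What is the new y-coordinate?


y_new = y0 + d*sin(theta)
= 1.4 + 1.3*sin(323)
= 1.4 + -0.7824
= 0.6176


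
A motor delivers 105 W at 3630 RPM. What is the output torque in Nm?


omega = 3630 * 2*pi/60 = 380.1327 rad/s
tau = P / omega = 105 / 380.1327
= 0.2762 Nm


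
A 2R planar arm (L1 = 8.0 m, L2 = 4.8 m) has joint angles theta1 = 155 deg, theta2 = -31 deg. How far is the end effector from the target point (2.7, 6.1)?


End effector via forward kinematics:
x = L1*cos(t1) + L2*cos(t1+t2) = -9.9346
y = L1*sin(t1) + L2*sin(t1+t2) = 7.3603
Distance to target:
d = sqrt((2.7 - -9.9346)^2 + (6.1 - 7.3603)^2)
= sqrt(159.6328 + 1.5884)
= 12.6973 m


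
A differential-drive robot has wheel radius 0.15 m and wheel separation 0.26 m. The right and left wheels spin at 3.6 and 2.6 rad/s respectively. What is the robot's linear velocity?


vR = r*wR = 0.15*3.6 = 0.54 m/s
vL = r*wL = 0.15*2.6 = 0.39 m/s
v = (vR+vL)/2 = 0.465 m/s
omega = (vR-vL)/L = 0.5769 rad/s
linear velocity = 0.465 m/s


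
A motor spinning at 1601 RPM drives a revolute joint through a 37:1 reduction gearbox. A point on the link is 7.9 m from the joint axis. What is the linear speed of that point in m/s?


omega_motor = 1601 * 2*pi/60 = 167.6563 rad/s
omega_joint = omega_motor / 37 = 4.5313 rad/s
v = omega_joint * r = 4.5313 * 7.9
= 35.7969 m/s


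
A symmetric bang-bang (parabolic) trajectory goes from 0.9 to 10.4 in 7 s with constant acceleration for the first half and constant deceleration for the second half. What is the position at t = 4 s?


Symmetric rest-to-rest: each phase covers (pf-p0)/2 in time T/2. 0.5*a*(T/2)^2 = (pf-p0)/2 => a = 4*(pf-p0)/T^2
a = 4*(10.4-0.9)/7^2 = 0.7755
t = 4 is in the deceleration phase (t > T/2).
p = pf - 0.5*a*(T-t)^2 = 10.4 - 0.5*0.7755*3^2
= 6.9102


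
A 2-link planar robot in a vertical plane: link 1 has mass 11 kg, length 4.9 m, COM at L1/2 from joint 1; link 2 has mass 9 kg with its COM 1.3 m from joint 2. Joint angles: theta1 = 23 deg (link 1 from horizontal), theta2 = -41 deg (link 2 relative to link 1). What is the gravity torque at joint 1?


Horizontal distance from joint 1 to link-1 COM:
  x_c1 = (L1/2)*cos(t1) = 2.45 * 0.9205 = 2.2552 m
Horizontal distance from joint 1 to link-2 COM:
  x_c2 = L1*cos(t1) + Lc2*cos(t1+t2)
       = 4.9*0.9205 + 1.3*0.9511 = 5.7468 m
tau1 = m1*g*x_c1 + m2*g*x_c2
     = 11*9.81*2.2552 + 9*9.81*5.7468
     = 243.3626 + 507.3891
     = 750.7518 Nm


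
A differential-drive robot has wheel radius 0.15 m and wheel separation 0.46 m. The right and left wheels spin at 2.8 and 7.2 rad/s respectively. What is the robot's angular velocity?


vR = r*wR = 0.15*2.8 = 0.42 m/s
vL = r*wL = 0.15*7.2 = 1.08 m/s
v = (vR+vL)/2 = 0.75 m/s
omega = (vR-vL)/L = -1.4348 rad/s
angular velocity = -1.4348 rad/s


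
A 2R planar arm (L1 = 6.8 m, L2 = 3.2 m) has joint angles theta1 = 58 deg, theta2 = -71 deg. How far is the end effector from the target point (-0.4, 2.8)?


End effector via forward kinematics:
x = L1*cos(t1) + L2*cos(t1+t2) = 6.7214
y = L1*sin(t1) + L2*sin(t1+t2) = 5.0469
Distance to target:
d = sqrt((-0.4 - 6.7214)^2 + (2.8 - 5.0469)^2)
= sqrt(50.7148 + 5.0485)
= 7.4675 m


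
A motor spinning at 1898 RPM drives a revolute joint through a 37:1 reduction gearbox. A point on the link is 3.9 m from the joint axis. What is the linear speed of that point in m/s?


omega_motor = 1898 * 2*pi/60 = 198.7581 rad/s
omega_joint = omega_motor / 37 = 5.3718 rad/s
v = omega_joint * r = 5.3718 * 3.9
= 20.9502 m/s


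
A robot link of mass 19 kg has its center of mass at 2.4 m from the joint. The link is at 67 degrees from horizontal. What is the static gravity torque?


tau = m*g*L*cos(angle)
= 19 * 9.81 * 2.4 * cos(67 deg)
= 19 * 9.81 * 2.4 * 0.3907
= 174.7881 Nm


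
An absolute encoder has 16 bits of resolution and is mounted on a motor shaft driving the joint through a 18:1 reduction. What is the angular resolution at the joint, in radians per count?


counts = 2^16 = 65536
effective counts at joint = 65536 * 18 = 1179648
resolution = 2*pi / 1179648
= 5.3263e-06 rad/count


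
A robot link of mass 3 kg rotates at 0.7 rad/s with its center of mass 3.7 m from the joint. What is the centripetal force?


F = m * omega^2 * r
= 3 * 0.7^2 * 3.7
= 3 * 0.49 * 3.7
= 5.439 N


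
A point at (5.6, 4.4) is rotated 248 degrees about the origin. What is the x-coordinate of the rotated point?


x' = x*cos(theta) - y*sin(theta)
cos(248 deg) = -0.3746, sin(248 deg) = -0.9272
x' = 5.6 * -0.3746 - 4.4 * -0.9272
= -2.0978 - -4.0796
= 1.9818


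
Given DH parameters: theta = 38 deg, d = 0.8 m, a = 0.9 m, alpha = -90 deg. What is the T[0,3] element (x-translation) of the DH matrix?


T[0,3] = a * cos(theta)
= 0.9 * cos(38 deg)
= 0.9 * 0.788
= 0.7092


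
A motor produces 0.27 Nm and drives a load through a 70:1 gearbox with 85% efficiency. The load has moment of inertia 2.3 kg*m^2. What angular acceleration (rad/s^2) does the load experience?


tau_out = tau_motor * N * eta
= 0.27 * 70 * 0.85 = 16.065 Nm
alpha = tau_out / I = 16.065 / 2.3
= 6.9848 rad/s^2


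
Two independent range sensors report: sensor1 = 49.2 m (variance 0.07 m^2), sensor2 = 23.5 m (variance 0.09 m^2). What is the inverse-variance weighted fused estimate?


w1 = (1/var1) / (1/var1 + 1/var2)
   = 14.2857 / (14.2857 + 11.1111) = 0.5625
w2 = 1 - w1 = 0.4375
fused = w1*s1 + w2*s2 = 27.675 + 10.2812
= 37.9562 m
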